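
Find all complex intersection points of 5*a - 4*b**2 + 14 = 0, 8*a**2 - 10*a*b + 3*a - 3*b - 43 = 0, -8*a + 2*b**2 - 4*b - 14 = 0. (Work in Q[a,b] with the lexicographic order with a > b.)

{(-2, 1)}

Compute a lex Gröbner basis by Buchberger's algorithm.
f_1 = 5*a - 4*b**2 + 14, LT = a.
f_2 = 8*a**2 - 10*a*b + 3*a - 3*b - 43, LT = a**2.
f_3 = -8*a + 2*b**2 - 4*b - 14, LT = a.

S(f_1,f_2): lcm = a**2. S = -4/5*a*b**2 + 5/4*a*b + 97/40*a + 3/8*b + 43/8.
  leading term a*b**2: subtract (-4/25*b**2)·f_1 from -4/5*a*b**2 + 5/4*a*b + 97/40*a + 3/8*b + 43/8 → 5/4*a*b + 97/40*a - 16/25*b**4 + 56/25*b**2 + 3/8*b + 43/8
  leading term a*b: subtract (1/4*b)·f_1 from 5/4*a*b + 97/40*a - 16/25*b**4 + 56/25*b**2 + 3/8*b + 43/8 → 97/40*a - 16/25*b**4 + b**3 + 56/25*b**2 - 25/8*b + 43/8
  leading term a: subtract (97/200)·f_1 from 97/40*a - 16/25*b**4 + b**3 + 56/25*b**2 - 25/8*b + 43/8 → -16/25*b**4 + b**3 + 209/50*b**2 - 25/8*b - 283/200
  leading term b**4: no divisor's leading term divides it; move -16/25*b**4 to the remainder.
  leading term b**3: no divisor's leading term divides it; move b**3 to the remainder.
  leading term b**2: no divisor's leading term divides it; move 209/50*b**2 to the remainder.
  leading term b: no divisor's leading term divides it; move -25/8*b to the remainder.
  leading term 1: no divisor's leading term divides it; move -283/200 to the remainder.
  remainder -16/25*b**4 + b**3 + 209/50*b**2 - 25/8*b - 283/200 ≠ 0; add h_4 = -16/25*b**4 + b**3 + 209/50*b**2 - 25/8*b - 283/200 to the basis.

S(f_1,f_3): lcm = a. S = -11/20*b**2 - 1/2*b + 21/20.
  leading term b**2: no divisor's leading term divides it; move -11/20*b**2 to the remainder.
  leading term b: no divisor's leading term divides it; move -1/2*b to the remainder.
  leading term 1: no divisor's leading term divides it; move 21/20 to the remainder.
  remainder -11/20*b**2 - 1/2*b + 21/20 ≠ 0; add h_5 = -11/20*b**2 - 1/2*b + 21/20 to the basis.

S(f_2,f_3): lcm = a**2. S = 1/4*a*b**2 - 7/4*a*b - 11/8*a - 3/8*b - 43/8.
  leading term a*b**2: subtract (1/20*b**2)·f_1 from 1/4*a*b**2 - 7/4*a*b - 11/8*a - 3/8*b - 43/8 → -7/4*a*b - 11/8*a + 1/5*b**4 - 7/10*b**2 - 3/8*b - 43/8
  leading term a*b: subtract (-7/20*b)·f_1 from -7/4*a*b - 11/8*a + 1/5*b**4 - 7/10*b**2 - 3/8*b - 43/8 → -11/8*a + 1/5*b**4 - 7/5*b**3 - 7/10*b**2 + 181/40*b - 43/8
  leading term a: subtract (-11/40)·f_1 from -11/8*a + 1/5*b**4 - 7/5*b**3 - 7/10*b**2 + 181/40*b - 43/8 → 1/5*b**4 - 7/5*b**3 - 9/5*b**2 + 181/40*b - 61/40
  leading term b**4: subtract (-5/16)·h_4 from 1/5*b**4 - 7/5*b**3 - 9/5*b**2 + 181/40*b - 61/40 → -87/80*b**3 - 79/160*b**2 + 2271/640*b - 1259/640
  leading term b**3: subtract (87/44*b)·h_5 from -87/80*b**3 - 79/160*b**2 + 2271/640*b - 1259/640 → 871/1760*b**2 + 2073/1408*b - 1259/640
  leading term b**2: subtract (-871/968)·h_5 from 871/1760*b**2 + 2073/1408*b - 1259/640 → 15835/15488*b - 15835/15488
  leading term b: no divisor's leading term divides it; move 15835/15488*b to the remainder.
  leading term 1: no divisor's leading term divides it; move -15835/15488 to the remainder.
  remainder 15835/15488*b - 15835/15488 ≠ 0; add h_6 = 15835/15488*b - 15835/15488 to the basis.

The other S-polynomials (S(f_1,h_4), S(f_2,h_4), S(f_3,h_4), S(f_1,h_5), S(f_2,h_5), S(f_3,h_5), S(h_4,h_5), S(f_1,h_6), S(f_2,h_6), S(f_3,h_6), S(h_4,h_6), S(h_5,h_6)) all reduce to 0 modulo the current basis, so we have a Gröbner basis.
Inter-reduce: drop elements whose leading term is divisible by another's, tail-reduce, and make monic.
Reduced Gröbner basis: {a + 2, b - 1}.

From the last basis element, b - 1 = 0, so b takes values in {1}. Each choice, substituted upward through the basis, yields the corresponding point(s) of the solution set.
  b = 1: the earlier basis element becomes a + 2 = 0, giving a = -2 — point (-2, 1).
Each listed point satisfies every original equation (direct substitution).
This is the nonlinear analogue of row-reducing a linear system.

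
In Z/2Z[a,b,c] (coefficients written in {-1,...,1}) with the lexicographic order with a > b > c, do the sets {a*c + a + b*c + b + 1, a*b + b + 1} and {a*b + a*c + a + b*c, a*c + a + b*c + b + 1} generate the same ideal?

Yes, the ideals are equal.

Equality of ideals is decidable: compute both reduced Gröbner bases (unique for the ordering) and check whether they agree.
Buchberger on the first generating set:
f_1 = a*c + a + b*c + b + 1, LT = a*c.
f_2 = a*b + b + 1, LT = a*b.

S(f_1,f_2): lcm = a*b*c. S = a*b + b**2*c + b**2 + b*c + b + c.
  leading term a*b: subtract (1)·f_2 from a*b + b**2*c + b**2 + b*c + b + c → b**2*c + b**2 + b*c + c + 1
  leading term b**2*c: no divisor's leading term divides it; move b**2*c to the remainder.
  leading term b**2: no divisor's leading term divides it; move b**2 to the remainder.
  leading term b*c: no divisor's leading term divides it; move b*c to the remainder.
  leading term c: no divisor's leading term divides it; move c to the remainder.
  leading term 1: no divisor's leading term divides it; move 1 to the remainder.
  remainder b**2*c + b**2 + b*c + c + 1 ≠ 0; add g_3 = b**2*c + b**2 + b*c + c + 1 to the basis.

The other S-polynomials (S(f_1,g_3), S(f_2,g_3)) all reduce to 0 modulo the current basis, so we have a Gröbner basis.
Inter-reduce: drop elements whose leading term is divisible by another's, tail-reduce, and make monic.
Reduced Gröbner basis: {a*b + b + 1, a*c + a + b*c + b + 1, b**2*c + b**2 + b*c + c + 1}.

Buchberger on the second generating set:
h_1 = a*b + a*c + a + b*c, LT = a*b.
h_2 = a*c + a + b*c + b + 1, LT = a*c.

S(h_1,h_2): lcm = a*b*c. S = a*b + a*c**2 + a*c + b**2*c + b**2 + b*c**2 + b.
  leading term a*b: subtract (1)·h_1 from a*b + a*c**2 + a*c + b**2*c + b**2 + b*c**2 + b → a*c**2 + a + b**2*c + b**2 + b*c**2 + b*c + b
  leading term a*c**2: subtract (c)·h_2 from a*c**2 + a + b**2*c + b**2 + b*c**2 + b*c + b → a*c + a + b**2*c + b**2 + b + c
  leading term a*c: subtract (1)·h_2 from a*c + a + b**2*c + b**2 + b + c → b**2*c + b**2 + b*c + c + 1
  leading term b**2*c: no divisor's leading term divides it; move b**2*c to the remainder.
  leading term b**2: no divisor's leading term divides it; move b**2 to the remainder.
  leading term b*c: no divisor's leading term divides it; move b*c to the remainder.
  leading term c: no divisor's leading term divides it; move c to the remainder.
  leading term 1: no divisor's leading term divides it; move 1 to the remainder.
  remainder b**2*c + b**2 + b*c + c + 1 ≠ 0; add k_3 = b**2*c + b**2 + b*c + c + 1 to the basis.

The other S-polynomials (S(h_1,k_3), S(h_2,k_3)) all reduce to 0 modulo the current basis, so we have a Gröbner basis.
Inter-reduce: drop elements whose leading term is divisible by another's, tail-reduce, and make monic.
Reduced Gröbner basis: {a*b + b + 1, a*c + a + b*c + b + 1, b**2*c + b**2 + b*c + c + 1}.

The two bases agree; hence the ideals are identical.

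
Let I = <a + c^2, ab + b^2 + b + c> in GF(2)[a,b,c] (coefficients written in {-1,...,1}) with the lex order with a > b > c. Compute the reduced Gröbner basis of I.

G = {a + c^2, b^2 + bc^2 + b + c}

f_1 = a + c^2, LT = a.
f_2 = ab + b^2 + b + c, LT = ab.

S(f_1,f_2): lcm = ab. S = b^2 + bc^2 + b + c.
  leading term b^2: no divisor's leading term divides it; move b^2 to the remainder.
  leading term bc^2: no divisor's leading term divides it; move bc^2 to the remainder.
  leading term b: no divisor's leading term divides it; move b to the remainder.
  leading term c: no divisor's leading term divides it; move c to the remainder.
  remainder b^2 + bc^2 + b + c ≠ 0; add g_3 = b^2 + bc^2 + b + c to the basis.

S(f_1,g_3): leading monomials are coprime, so the S-polynomial reduces to 0 (Buchberger's first criterion).
S(f_2,g_3): lcm = ab^2. S = abc^2 + ab + ac + b^3 + b^2 + bc.
  leading term abc^2: subtract (bc^2)·f_1 from abc^2 + ab + ac + b^3 + b^2 + bc → ab + ac + b^3 + b^2 + bc^4 + bc
  leading term ab: subtract (b)·f_1 from ab + ac + b^3 + b^2 + bc^4 + bc → ac + b^3 + b^2 + bc^4 + bc^2 + bc
  leading term ac: subtract (c)·f_1 from ac + b^3 + b^2 + bc^4 + bc^2 + bc → b^3 + b^2 + bc^4 + bc^2 + bc + c^3
  leading term b^3: subtract (b)·g_3 from b^3 + b^2 + bc^4 + bc^2 + bc + c^3 → b^2c^2 + bc^4 + bc^2 + c^3
  leading term b^2c^2: subtract (c^2)·g_3 from b^2c^2 + bc^4 + bc^2 + c^3 → 0
  remainder 0.

Every S-polynomial of the final basis reduces to 0, so we have a Gröbner basis.
Inter-reduce: drop elements whose leading term is divisible by another's, tail-reduce, and make monic.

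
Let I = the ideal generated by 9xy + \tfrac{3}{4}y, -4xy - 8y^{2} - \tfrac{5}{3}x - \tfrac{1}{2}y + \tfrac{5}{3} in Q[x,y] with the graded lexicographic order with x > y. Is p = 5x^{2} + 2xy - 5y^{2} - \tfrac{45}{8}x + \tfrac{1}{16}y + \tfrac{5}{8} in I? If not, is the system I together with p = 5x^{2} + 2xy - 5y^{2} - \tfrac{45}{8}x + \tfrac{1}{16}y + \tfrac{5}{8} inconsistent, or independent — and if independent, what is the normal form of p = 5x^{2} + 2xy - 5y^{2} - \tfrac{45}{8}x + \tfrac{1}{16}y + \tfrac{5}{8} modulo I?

First compute the reduced Gröbner basis of I by Buchberger's algorithm.
f_1 = 9xy + \tfrac{3}{4}y, LT = xy.
f_2 = -4xy - 8y^{2} - \tfrac{5}{3}x - \tfrac{1}{2}y + \tfrac{5}{3}, LT = xy.

S(f_1,f_2): lcm = xy. S = -2y^{2} - \tfrac{5}{12}x - \tfrac{1}{24}y + \tfrac{5}{12}.
  reduce S modulo (f_1, f_2):
  remainder -2y^{2} - \tfrac{5}{12}x - \tfrac{1}{24}y + \tfrac{5}{12} ≠ 0; add h_3 = -2y^{2} - \tfrac{5}{12}x - \tfrac{1}{24}y + \tfrac{5}{12} to the basis.

S(f_1,h_3): lcm = xy^{2}. S = -\tfrac{5}{24}x^{2} - \tfrac{1}{48}xy + \tfrac{1}{12}y^{2} + \tfrac{5}{24}x.
  reduce S modulo (f_1, f_2, h_3):
  remainder -\tfrac{5}{24}x^{2} + \tfrac{55}{288}x + \tfrac{5}{288} ≠ 0; add h_4 = -\tfrac{5}{24}x^{2} + \tfrac{55}{288}x + \tfrac{5}{288} to the basis.

The other S-polynomials (S(f_2,h_3), S(f_1,h_4), S(f_2,h_4), S(h_3,h_4)) all reduce to 0 modulo the current basis, so we have a Gröbner basis.
Inter-reduce: drop elements whose leading term is divisible by another's, tail-reduce, and make monic.
Reduced Gröbner basis: {x^{2} - \tfrac{11}{12}x - \tfrac{1}{12}, xy + \tfrac{1}{12}y, y^{2} + \tfrac{5}{24}x + \tfrac{1}{48}y - \tfrac{5}{24}}.
Label its elements g_1 = x^{2} - \tfrac{11}{12}x - \tfrac{1}{12}, g_2 = xy + \tfrac{1}{12}y, g_3 = y^{2} + \tfrac{5}{24}x + \tfrac{1}{48}y - \tfrac{5}{24}.

Reduce p = 5x^{2} + 2xy - 5y^{2} - \tfrac{45}{8}x + \tfrac{1}{16}y + \tfrac{5}{8} modulo G:
  leading term x^{2}: subtract (5)·g_1 from 5x^{2} + 2xy - 5y^{2} - \tfrac{45}{8}x + \tfrac{1}{16}y + \tfrac{5}{8} → 2xy - 5y^{2} - \tfrac{25}{24}x + \tfrac{1}{16}y + \tfrac{25}{24}
  leading term xy: subtract (2)·g_2 from 2xy - 5y^{2} - \tfrac{25}{24}x + \tfrac{1}{16}y + \tfrac{25}{24} → -5y^{2} - \tfrac{25}{24}x - \tfrac{5}{48}y + \tfrac{25}{24}
  leading term y^{2}: subtract (-5)·g_3 from -5y^{2} - \tfrac{25}{24}x - \tfrac{5}{48}y + \tfrac{25}{24} → 0
  normal form = 0.
Since the normal form is 0, p ∈ I.

The remainder on division by a Gröbner basis is unique — it is the normal form.

5x^{2} + 2xy - 5y^{2} - \tfrac{45}{8}x + \tfrac{1}{16}y + \tfrac{5}{8} lies in I (it reduces to 0).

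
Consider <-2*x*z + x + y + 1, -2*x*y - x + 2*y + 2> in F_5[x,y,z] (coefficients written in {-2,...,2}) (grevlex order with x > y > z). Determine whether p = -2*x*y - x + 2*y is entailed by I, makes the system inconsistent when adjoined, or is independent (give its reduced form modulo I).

First compute the reduced Gröbner basis of I by Buchberger's algorithm.
f_1 = -2*x*z + x + y + 1, LT = x*z.
f_2 = -2*x*y - x + 2*y + 2, LT = x*y.

S(f_1,f_2): lcm = x*y*z. S = 2*x*y + 2*y**2 + 2*x*z + y*z + 2*y + z.
  leading term x*y: subtract (-1)·f_2 from 2*x*y + 2*y**2 + 2*x*z + y*z + 2*y + z → 2*y**2 + 2*x*z + y*z - x - y + z + 2
  leading term y**2: no divisor's leading term divides it; move 2*y**2 to the remainder.
  leading term x*z: subtract (-1)·f_1 from 2*x*z + y*z - x - y + z + 2 → y*z + z - 2
  leading term y*z: no divisor's leading term divides it; move y*z to the remainder.
  leading term z: no divisor's leading term divides it; move z to the remainder.
  leading term 1: no divisor's leading term divides it; move -2 to the remainder.
  remainder 2*y**2 + y*z + z - 2 ≠ 0; add h_3 = 2*y**2 + y*z + z - 2 to the basis.

S(f_1,h_3): leading monomials are coprime, so the S-polynomial reduces to 0 (Buchberger's first criterion).
S(f_2,h_3): lcm = x*y**2. S = 2*x*y*z - 2*x*y - y**2 + 2*x*z + x - y.
  leading term x*y*z: subtract (-y)·f_1 from 2*x*y*z - 2*x*y - y**2 + 2*x*z + x - y → -x*y + 2*x*z + x
  leading term x*y: subtract (-2)·f_2 from -x*y + 2*x*z + x → 2*x*z - x - y - 1
  leading term x*z: subtract (-1)·f_1 from 2*x*z - x - y - 1 → 0
  remainder 0.

Every S-polynomial of the final basis reduces to 0, so we have a Gröbner basis.
Inter-reduce: drop elements whose leading term is divisible by another's, tail-reduce, and make monic.
Reduced Gröbner basis: {x*y - 2*x - y - 1, y**2 - 2*y*z - 2*z - 1, x*z + 2*x + 2*y + 2}.
Label its elements g_1 = x*y - 2*x - y - 1, g_2 = y**2 - 2*y*z - 2*z - 1, g_3 = x*z + 2*x + 2*y + 2.

Reduce p = -2*x*y - x + 2*y modulo G:
  leading term x*y: subtract (-2)·g_1 from -2*x*y - x + 2*y → -2
  leading term 1: no divisor's leading term divides it; move -2 to the remainder.
  normal form = -2.
The normal form is nonzero, so p ∉ I. Since p minus its normal form lies in I, I + (p) = I + (r) where r = -2; decide whether this ideal is the whole ring.
Here r = -2 is a nonzero constant, hence a unit: 1 ∈ I + (p), the Gröbner basis of I + (p) is {1}, and the enlarged system has no common solution — adjoining p is inconsistent.

Adjoining -2*x*y - x + 2*y makes the ideal the whole ring: the system is inconsistent.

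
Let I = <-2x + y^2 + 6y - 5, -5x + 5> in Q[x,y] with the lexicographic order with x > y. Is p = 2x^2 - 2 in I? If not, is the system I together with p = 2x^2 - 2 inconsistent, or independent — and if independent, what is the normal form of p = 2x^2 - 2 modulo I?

2x^2 - 2 lies in I (it reduces to 0).

First compute the reduced Gröbner basis of I by Buchberger's algorithm.
f_1 = -2x + y^2 + 6y - 5, LT = x.
f_2 = -5x + 5, LT = x.

S(f_1,f_2): lcm = x. S = -1/2y^2 - 3y + 7/2.
  leading term y^2: no divisor's leading term divides it; move -1/2y^2 to the remainder.
  leading term y: no divisor's leading term divides it; move -3y to the remainder.
  leading term 1: no divisor's leading term divides it; move 7/2 to the remainder.
  remainder -1/2y^2 - 3y + 7/2 ≠ 0; add h_3 = -1/2y^2 - 3y + 7/2 to the basis.

The other S-polynomials (S(f_1,h_3), S(f_2,h_3)) all reduce to 0 modulo the current basis, so we have a Gröbner basis.
Inter-reduce: drop elements whose leading term is divisible by another's, tail-reduce, and make monic.
Reduced Gröbner basis: {x - 1, y^2 + 6y - 7}.
Label its elements g_1 = x - 1, g_2 = y^2 + 6y - 7.

Reduce p = 2x^2 - 2 modulo G:
  leading term x^2: subtract (2x)·g_1 from 2x^2 - 2 → 2x - 2
  leading term x: subtract (2)·g_1 from 2x - 2 → 0
  normal form = 0.
Since the normal form is 0, p ∈ I.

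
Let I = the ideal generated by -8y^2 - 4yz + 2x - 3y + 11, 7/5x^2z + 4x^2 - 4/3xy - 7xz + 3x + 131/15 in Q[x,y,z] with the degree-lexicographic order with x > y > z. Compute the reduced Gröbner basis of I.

G = {x^2z + 20/7x^2 - 20/21xy - 5xz + 15/7x + 131/21, y^2 + 1/2yz - 1/4x + 3/8y - 11/8}

f_1 = -8y^2 - 4yz + 2x - 3y + 11, LT = y^2.
f_2 = 7/5x^2z + 4x^2 - 4/3xy - 7xz + 3x + 131/15, LT = x^2z.

The S-polynomials (S(f_1,f_2)) all reduce to 0 modulo the current basis, so we have a Gröbner basis.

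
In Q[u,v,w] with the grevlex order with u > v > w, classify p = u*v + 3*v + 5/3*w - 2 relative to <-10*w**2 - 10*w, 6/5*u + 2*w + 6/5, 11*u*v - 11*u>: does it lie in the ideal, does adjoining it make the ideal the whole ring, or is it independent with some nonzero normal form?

First compute the reduced Gröbner basis of I by Buchberger's algorithm.
f_1 = -10*w**2 - 10*w, LT = w**2.
f_2 = 6/5*u + 2*w + 6/5, LT = u.
f_3 = 11*u*v - 11*u, LT = u*v.

S(f_2,f_3): lcm = u*v. S = 5/3*v*w + u + v.
  leading term v*w: no divisor's leading term divides it; move 5/3*v*w to the remainder.
  leading term u: subtract (5/6)·f_2 from u + v → v - 5/3*w - 1
  leading term v: no divisor's leading term divides it; move v to the remainder.
  leading term w: no divisor's leading term divides it; move -5/3*w to the remainder.
  leading term 1: no divisor's leading term divides it; move -1 to the remainder.
  remainder 5/3*v*w + v - 5/3*w - 1 ≠ 0; add h_4 = 5/3*v*w + v - 5/3*w - 1 to the basis.

S(f_1,h_4): lcm = v*w**2. S = 2/5*v*w + w**2 + 3/5*w.
  leading term v*w: subtract (6/25)·h_4 from 2/5*v*w + w**2 + 3/5*w → w**2 - 6/25*v + w + 6/25
  leading term w**2: subtract (-1/10)·f_1 from w**2 - 6/25*v + w + 6/25 → -6/25*v + 6/25
  leading term v: no divisor's leading term divides it; move -6/25*v to the remainder.
  leading term 1: no divisor's leading term divides it; move 6/25 to the remainder.
  remainder -6/25*v + 6/25 ≠ 0; add h_5 = -6/25*v + 6/25 to the basis.

The other S-polynomials (S(f_1,f_2), S(f_1,f_3), S(f_2,h_4), S(f_3,h_4), S(f_1,h_5), S(f_2,h_5), S(f_3,h_5), S(h_4,h_5)) all reduce to 0 modulo the current basis, so we have a Gröbner basis.
Inter-reduce: drop elements whose leading term is divisible by another's, tail-reduce, and make monic.
Reduced Gröbner basis: {w**2 + w, u + 5/3*w + 1, v - 1}.
Label its elements g_1 = w**2 + w, g_2 = u + 5/3*w + 1, g_3 = v - 1.

Reduce p = u*v + 3*v + 5/3*w - 2 modulo G:
  leading term u*v: subtract (v)·g_2 from u*v + 3*v + 5/3*w - 2 → -5/3*v*w + 2*v + 5/3*w - 2
  leading term v*w: subtract (-5/3*w)·g_3 from -5/3*v*w + 2*v + 5/3*w - 2 → 2*v - 2
  leading term v: subtract (2)·g_3 from 2*v - 2 → 0
  normal form = 0.
Since the normal form is 0, p ∈ I.

u*v + 3*v + 5/3*w - 2 lies in I (it reduces to 0).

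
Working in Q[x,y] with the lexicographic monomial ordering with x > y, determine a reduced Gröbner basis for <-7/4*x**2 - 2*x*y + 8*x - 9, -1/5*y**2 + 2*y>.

G = {x**2 + 8/7*x*y - 32/7*x + 36/7, y**2 - 10*y}

The reduced Gröbner basis is the canonical form of the ideal for this ordering.

f_1 = -7/4*x**2 - 2*x*y + 8*x - 9, LT = x**2.
f_2 = -1/5*y**2 + 2*y, LT = y**2.

The S-polynomials (S(f_1,f_2)) all reduce to 0 modulo the current basis, so we have a Gröbner basis.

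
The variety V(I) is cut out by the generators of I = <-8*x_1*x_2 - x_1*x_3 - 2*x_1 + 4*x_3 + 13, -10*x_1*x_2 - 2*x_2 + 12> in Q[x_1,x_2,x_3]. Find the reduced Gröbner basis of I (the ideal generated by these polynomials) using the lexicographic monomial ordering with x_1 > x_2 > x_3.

f_1 = -8*x_1*x_2 - x_1*x_3 - 2*x_1 + 4*x_3 + 13, LT = x_1*x_2.
f_2 = -10*x_1*x_2 - 2*x_2 + 12, LT = x_1*x_2.

S(f_1,f_2): lcm = x_1*x_2. S = 1/8*x_1*x_3 + 1/4*x_1 - 1/5*x_2 - 1/2*x_3 - 17/40.
  leading term x_1*x_3: no divisor's leading term divides it; move 1/8*x_1*x_3 to the remainder.
  leading term x_1: no divisor's leading term divides it; move 1/4*x_1 to the remainder.
  leading term x_2: no divisor's leading term divides it; move -1/5*x_2 to the remainder.
  leading term x_3: no divisor's leading term divides it; move -1/2*x_3 to the remainder.
  leading term 1: no divisor's leading term divides it; move -17/40 to the remainder.
  remainder 1/8*x_1*x_3 + 1/4*x_1 - 1/5*x_2 - 1/2*x_3 - 17/40 ≠ 0; add g_3 = 1/8*x_1*x_3 + 1/4*x_1 - 1/5*x_2 - 1/2*x_3 - 17/40 to the basis.

S(f_1,g_3): lcm = x_1*x_2*x_3. S = -2*x_1*x_2 + 1/8*x_1*x_3**2 + 1/4*x_1*x_3 + 8/5*x_2**2 + 4*x_2*x_3 + 17/5*x_2 - 1/2*x_3**2 - 13/8*x_3.
  leading term x_1*x_2: subtract (1/4)·f_1 from -2*x_1*x_2 + 1/8*x_1*x_3**2 + 1/4*x_1*x_3 + 8/5*x_2**2 + 4*x_2*x_3 + 17/5*x_2 - 1/2*x_3**2 - 13/8*x_3 → 1/8*x_1*x_3**2 + 1/2*x_1*x_3 + 1/2*x_1 + 8/5*x_2**2 + 4*x_2*x_3 + 17/5*x_2 - 1/2*x_3**2 - 21/8*x_3 - 13/4
  leading term x_1*x_3**2: subtract (x_3)·g_3 from 1/8*x_1*x_3**2 + 1/2*x_1*x_3 + 1/2*x_1 + 8/5*x_2**2 + 4*x_2*x_3 + 17/5*x_2 - 1/2*x_3**2 - 21/8*x_3 - 13/4 → 1/4*x_1*x_3 + 1/2*x_1 + 8/5*x_2**2 + 21/5*x_2*x_3 + 17/5*x_2 - 11/5*x_3 - 13/4
  leading term x_1*x_3: subtract (2)·g_3 from 1/4*x_1*x_3 + 1/2*x_1 + 8/5*x_2**2 + 21/5*x_2*x_3 + 17/5*x_2 - 11/5*x_3 - 13/4 → 8/5*x_2**2 + 21/5*x_2*x_3 + 19/5*x_2 - 6/5*x_3 - 12/5
  leading term x_2**2: no divisor's leading term divides it; move 8/5*x_2**2 to the remainder.
  leading term x_2*x_3: no divisor's leading term divides it; move 21/5*x_2*x_3 to the remainder.
  leading term x_2: no divisor's leading term divides it; move 19/5*x_2 to the remainder.
  leading term x_3: no divisor's leading term divides it; move -6/5*x_3 to the remainder.
  leading term 1: no divisor's leading term divides it; move -12/5 to the remainder.
  remainder 8/5*x_2**2 + 21/5*x_2*x_3 + 19/5*x_2 - 6/5*x_3 - 12/5 ≠ 0; add g_4 = 8/5*x_2**2 + 21/5*x_2*x_3 + 19/5*x_2 - 6/5*x_3 - 12/5 to the basis.

The other S-polynomials (S(f_2,g_3), S(f_1,g_4), S(f_2,g_4), S(g_3,g_4)) all reduce to 0 modulo the current basis, so we have a Gröbner basis.
Inter-reduce: drop elements whose leading term is divisible by another's, tail-reduce, and make monic.

G = {x_1*x_2 + 1/5*x_2 - 6/5, x_1*x_3 + 2*x_1 - 8/5*x_2 - 4*x_3 - 17/5, x_2**2 + 21/8*x_2*x_3 + 19/8*x_2 - 3/4*x_3 - 3/2}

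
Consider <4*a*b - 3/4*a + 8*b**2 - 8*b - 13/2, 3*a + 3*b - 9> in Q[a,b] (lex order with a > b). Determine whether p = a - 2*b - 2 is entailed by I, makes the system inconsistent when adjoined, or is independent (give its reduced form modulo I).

Adjoining a - 2*b - 2 makes the ideal the whole ring: the system is inconsistent.

First compute the reduced Gröbner basis of I by Buchberger's algorithm.
f_1 = 4*a*b - 3/4*a + 8*b**2 - 8*b - 13/2, LT = a*b.
f_2 = 3*a + 3*b - 9, LT = a.

S(f_1,f_2): lcm = a*b. S = -3/16*a + b**2 + b - 13/8.
  leading term a: subtract (-1/16)·f_2 from -3/16*a + b**2 + b - 13/8 → b**2 + 19/16*b - 35/16
  leading term b**2: no divisor's leading term divides it; move b**2 to the remainder.
  leading term b: no divisor's leading term divides it; move 19/16*b to the remainder.
  leading term 1: no divisor's leading term divides it; move -35/16 to the remainder.
  remainder b**2 + 19/16*b - 35/16 ≠ 0; add h_3 = b**2 + 19/16*b - 35/16 to the basis.

The other S-polynomials (S(f_1,h_3), S(f_2,h_3)) all reduce to 0 modulo the current basis, so we have a Gröbner basis.
Inter-reduce: drop elements whose leading term is divisible by another's, tail-reduce, and make monic.
Reduced Gröbner basis: {a + b - 3, b**2 + 19/16*b - 35/16}.
Label its elements g_1 = a + b - 3, g_2 = b**2 + 19/16*b - 35/16.

Reduce p = a - 2*b - 2 modulo G:
  leading term a: subtract (1)·g_1 from a - 2*b - 2 → -3*b + 1
  leading term b: no divisor's leading term divides it; move -3*b to the remainder.
  leading term 1: no divisor's leading term divides it; move 1 to the remainder.
  normal form = -3*b + 1.
The normal form is nonzero, so p ∉ I. Since p minus its normal form lies in I, I + (p) = I + (r) where r = -3*b + 1; decide whether this ideal is the whole ring.
Run Buchberger on G together with r (pairs among the g_i already reduce to 0 since G is a Gröbner basis):
g_1 = a + b - 3, LT = a.
g_2 = b**2 + 19/16*b - 35/16, LT = b**2.
r = -3*b + 1, LT = b.

S(g_2,r): lcm = b**2. S = 73/48*b - 35/16.
  leading term b: subtract (-73/144)·r from 73/48*b - 35/16 → -121/72
  leading term 1: no divisor's leading term divides it; move -121/72 to the remainder.
  remainder -121/72 ≠ 0; add m_4 = -121/72 to the basis.

The other S-polynomials (S(g_1,g_2), S(g_1,r), S(g_1,m_4), S(g_2,m_4), S(r,m_4)) all reduce to 0 modulo the current basis, so we have a Gröbner basis.
Inter-reduce: drop elements whose leading term is divisible by another's, tail-reduce, and make monic.
Reduced Gröbner basis: {1}.
The reduced Gröbner basis of I + (p) is {1}: the ideal is the whole ring, so the enlarged system has no common solution — adjoining p is inconsistent.

Ideal membership is decidable via reduction modulo a Gröbner basis.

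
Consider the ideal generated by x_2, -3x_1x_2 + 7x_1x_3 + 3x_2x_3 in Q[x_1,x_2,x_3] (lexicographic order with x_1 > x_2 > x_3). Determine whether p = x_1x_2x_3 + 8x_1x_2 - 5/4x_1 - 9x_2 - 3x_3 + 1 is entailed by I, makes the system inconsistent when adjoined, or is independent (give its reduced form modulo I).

x_1x_2x_3 + 8x_1x_2 - 5/4x_1 - 9x_2 - 3x_3 + 1 is independent of I; its normal form modulo I is -5/4x_1 - 3x_3 + 1.

First compute the reduced Gröbner basis of I by Buchberger's algorithm.
f_1 = x_2, LT = x_2.
f_2 = -3x_1x_2 + 7x_1x_3 + 3x_2x_3, LT = x_1x_2.

S(f_1,f_2): lcm = x_1x_2. S = 7/3x_1x_3 + x_2x_3.
  leading term x_1x_3: no divisor's leading term divides it; move 7/3x_1x_3 to the remainder.
  leading term x_2x_3: subtract (x_3)·f_1 from x_2x_3 → 0
  remainder 7/3x_1x_3 ≠ 0; add h_3 = 7/3x_1x_3 to the basis.

The other S-polynomials (S(f_1,h_3), S(f_2,h_3)) all reduce to 0 modulo the current basis, so we have a Gröbner basis.
Inter-reduce: drop elements whose leading term is divisible by another's, tail-reduce, and make monic.
Reduced Gröbner basis: {x_1x_3, x_2}.
Label its elements g_1 = x_1x_3, g_2 = x_2.

Reduce p = x_1x_2x_3 + 8x_1x_2 - 5/4x_1 - 9x_2 - 3x_3 + 1 modulo G:
  leading term x_1x_2x_3: subtract (x_2)·g_1 from x_1x_2x_3 + 8x_1x_2 - 5/4x_1 - 9x_2 - 3x_3 + 1 → 8x_1x_2 - 5/4x_1 - 9x_2 - 3x_3 + 1
  leading term x_1x_2: subtract (8x_1)·g_2 from 8x_1x_2 - 5/4x_1 - 9x_2 - 3x_3 + 1 → -5/4x_1 - 9x_2 - 3x_3 + 1
  leading term x_1: no divisor's leading term divides it; move -5/4x_1 to the remainder.
  leading term x_2: subtract (-9)·g_2 from -9x_2 - 3x_3 + 1 → -3x_3 + 1
  leading term x_3: no divisor's leading term divides it; move -3x_3 to the remainder.
  leading term 1: no divisor's leading term divides it; move 1 to the remainder.
  normal form = -5/4x_1 - 3x_3 + 1.
The normal form is nonzero, so p ∉ I. Since p minus its normal form lies in I, I + (p) = I + (r) where r = -5/4x_1 - 3x_3 + 1; decide whether this ideal is the whole ring.
Run Buchberger on G together with r (pairs among the g_i already reduce to 0 since G is a Gröbner basis):
g_1 = x_1x_3, LT = x_1x_3.
g_2 = x_2, LT = x_2.
r = -5/4x_1 - 3x_3 + 1, LT = x_1.

S(g_1,r): lcm = x_1x_3. S = -12/5x_3^2 + 4/5x_3.
  leading term x_3^2: no divisor's leading term divides it; move -12/5x_3^2 to the remainder.
  leading term x_3: no divisor's leading term divides it; move 4/5x_3 to the remainder.
  remainder -12/5x_3^2 + 4/5x_3 ≠ 0; add m_4 = -12/5x_3^2 + 4/5x_3 to the basis.

The other S-polynomials (S(g_1,g_2), S(g_2,r), S(g_1,m_4), S(g_2,m_4), S(r,m_4)) all reduce to 0 modulo the current basis, so we have a Gröbner basis.
Inter-reduce: drop elements whose leading term is divisible by another's, tail-reduce, and make monic.
Reduced Gröbner basis: {x_1 + 12/5x_3 - 4/5, x_2, x_3^2 - 1/3x_3}.
The reduced Gröbner basis of I + (p) is {x_1 + 12/5x_3 - 4/5, x_2, x_3^2 - 1/3x_3} ≠ {1}, a proper ideal, so the enlarged system stays consistent: p is independent of I, with normal form -5/4x_1 - 3x_3 + 1.

Ideal membership is decidable via reduction modulo a Gröbner basis.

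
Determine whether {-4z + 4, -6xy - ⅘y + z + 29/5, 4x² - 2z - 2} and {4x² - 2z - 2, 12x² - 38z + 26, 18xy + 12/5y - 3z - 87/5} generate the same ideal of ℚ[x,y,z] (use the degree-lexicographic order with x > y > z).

Since reduced Gröbner bases are canonical representatives of ideals under a given ordering, it suffices to compute and compare them.
Buchberger on the first generating set:
f_1 = -4z + 4, LT = z.
f_2 = -6xy - ⅘y + z + 29/5, LT = xy.
f_3 = 4x² - 2z - 2, LT = x².

S(f_2,f_3): lcm = x²y. S = 2/15xy - ⅙xz + ½yz - 29/30x + ½y.
  leading term xy: subtract (-1/45)·f_2 from 2/15xy - ⅙xz + ½yz - 29/30x + ½y → -⅙xz + ½yz - 29/30x + 217/450y + 1/45z + 29/225
  leading term xz: subtract (1/24x)·f_1 from -⅙xz + ½yz - 29/30x + 217/450y + 1/45z + 29/225 → ½yz - 17/15x + 217/450y + 1/45z + 29/225
  leading term yz: subtract (-⅛y)·f_1 from ½yz - 17/15x + 217/450y + 1/45z + 29/225 → -17/15x + 221/225y + 1/45z + 29/225
  leading term x: no divisor's leading term divides it; move -17/15x to the remainder.
  leading term y: no divisor's leading term divides it; move 221/225y to the remainder.
  leading term z: subtract (-1/180)·f_1 from 1/45z + 29/225 → 34/225
  leading term 1: no divisor's leading term divides it; move 34/225 to the remainder.
  remainder -17/15x + 221/225y + 34/225 ≠ 0; add g_4 = -17/15x + 221/225y + 34/225 to the basis.

S(f_2,g_4): lcm = xy. S = 13/15y² + 4/15y - ⅙z - 29/30.
  leading term y²: no divisor's leading term divides it; move 13/15y² to the remainder.
  leading term y: no divisor's leading term divides it; move 4/15y to the remainder.
  leading term z: subtract (1/24)·f_1 from -⅙z - 29/30 → -17/15
  leading term 1: no divisor's leading term divides it; move -17/15 to the remainder.
  remainder 13/15y² + 4/15y - 17/15 ≠ 0; add g_5 = 13/15y² + 4/15y - 17/15 to the basis.

The other S-polynomials (S(f_1,f_2), S(f_1,f_3), S(f_1,g_4), S(f_3,g_4), S(f_1,g_5), S(f_2,g_5), S(f_3,g_5), S(g_4,g_5)) all reduce to 0 modulo the current basis, so we have a Gröbner basis.
Inter-reduce: drop elements whose leading term is divisible by another's, tail-reduce, and make monic.
Reduced Gröbner basis: {y² + 4/13y - 17/13, x - 13/15y - 2/15, z - 1}.

Buchberger on the second generating set:
h_1 = 4x² - 2z - 2, LT = x².
h_2 = 12x² - 38z + 26, LT = x².
h_3 = 18xy + 12/5y - 3z - 87/5, LT = xy.

S(h_1,h_2): lcm = x². S = 8/3z - 8/3.
  leading term z: no divisor's leading term divides it; move 8/3z to the remainder.
  leading term 1: no divisor's leading term divides it; move -8/3 to the remainder.
  remainder 8/3z - 8/3 ≠ 0; add k_4 = 8/3z - 8/3 to the basis.

S(h_1,h_3): lcm = x²y. S = -2/15xy + ⅙xz - ½yz + 29/30x - ½y.
  leading term xy: subtract (-1/135)·h_3 from -2/15xy + ⅙xz - ½yz + 29/30x - ½y → ⅙xz - ½yz + 29/30x - 217/450y - 1/45z - 29/225
  leading term xz: subtract (1/16x)·k_4 from ⅙xz - ½yz + 29/30x - 217/450y - 1/45z - 29/225 → -½yz + 17/15x - 217/450y - 1/45z - 29/225
  leading term yz: subtract (-3/16y)·k_4 from -½yz + 17/15x - 217/450y - 1/45z - 29/225 → 17/15x - 221/225y - 1/45z - 29/225
  leading term x: no divisor's leading term divides it; move 17/15x to the remainder.
  leading term y: no divisor's leading term divides it; move -221/225y to the remainder.
  leading term z: subtract (-1/120)·k_4 from -1/45z - 29/225 → -34/225
  leading term 1: no divisor's leading term divides it; move -34/225 to the remainder.
  remainder 17/15x - 221/225y - 34/225 ≠ 0; add k_5 = 17/15x - 221/225y - 34/225 to the basis.

S(h_3,k_5): lcm = xy. S = 13/15y² + 4/15y - ⅙z - 29/30.
  leading term y²: no divisor's leading term divides it; move 13/15y² to the remainder.
  leading term y: no divisor's leading term divides it; move 4/15y to the remainder.
  leading term z: subtract (-1/16)·k_4 from -⅙z - 29/30 → -17/15
  leading term 1: no divisor's leading term divides it; move -17/15 to the remainder.
  remainder 13/15y² + 4/15y - 17/15 ≠ 0; add k_6 = 13/15y² + 4/15y - 17/15 to the basis.

The other S-polynomials (S(h_2,h_3), S(h_1,k_4), S(h_2,k_4), S(h_3,k_4), S(h_1,k_5), S(h_2,k_5), S(k_4,k_5), S(h_1,k_6), S(h_2,k_6), S(h_3,k_6), S(k_4,k_6), S(k_5,k_6)) all reduce to 0 modulo the current basis, so we have a Gröbner basis.
Inter-reduce: drop elements whose leading term is divisible by another's, tail-reduce, and make monic.
Reduced Gröbner basis: {y² + 4/13y - 17/13, x - 13/15y - 2/15, z - 1}.

The two bases agree; hence the ideals are identical.

Yes, the ideals are equal.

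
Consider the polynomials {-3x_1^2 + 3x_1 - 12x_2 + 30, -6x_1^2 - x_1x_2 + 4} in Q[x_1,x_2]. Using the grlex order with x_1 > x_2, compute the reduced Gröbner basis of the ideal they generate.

f_1 = -3x_1^2 + 3x_1 - 12x_2 + 30, LT = x_1^2.
f_2 = -6x_1^2 - x_1x_2 + 4, LT = x_1^2.

S(f_1,f_2): lcm = x_1^2. S = -1/6x_1x_2 - x_1 + 4x_2 - 28/3.
  leading term x_1x_2: no divisor's leading term divides it; move -1/6x_1x_2 to the remainder.
  leading term x_1: no divisor's leading term divides it; move -x_1 to the remainder.
  leading term x_2: no divisor's leading term divides it; move 4x_2 to the remainder.
  leading term 1: no divisor's leading term divides it; move -28/3 to the remainder.
  remainder -1/6x_1x_2 - x_1 + 4x_2 - 28/3 ≠ 0; add g_3 = -1/6x_1x_2 - x_1 + 4x_2 - 28/3 to the basis.

S(f_1,g_3): lcm = x_1^2x_2. S = -6x_1^2 + 23x_1x_2 + 4x_2^2 - 56x_1 - 10x_2.
  leading term x_1^2: subtract (2)·f_1 from -6x_1^2 + 23x_1x_2 + 4x_2^2 - 56x_1 - 10x_2 → 23x_1x_2 + 4x_2^2 - 62x_1 + 14x_2 - 60
  leading term x_1x_2: subtract (-138)·g_3 from 23x_1x_2 + 4x_2^2 - 62x_1 + 14x_2 - 60 → 4x_2^2 - 200x_1 + 566x_2 - 1348
  leading term x_2^2: no divisor's leading term divides it; move 4x_2^2 to the remainder.
  leading term x_1: no divisor's leading term divides it; move -200x_1 to the remainder.
  leading term x_2: no divisor's leading term divides it; move 566x_2 to the remainder.
  leading term 1: no divisor's leading term divides it; move -1348 to the remainder.
  remainder 4x_2^2 - 200x_1 + 566x_2 - 1348 ≠ 0; add g_4 = 4x_2^2 - 200x_1 + 566x_2 - 1348 to the basis.

The other S-polynomials (S(f_2,g_3), S(f_1,g_4), S(f_2,g_4), S(g_3,g_4)) all reduce to 0 modulo the current basis, so we have a Gröbner basis.
Inter-reduce: drop elements whose leading term is divisible by another's, tail-reduce, and make monic.

G = {x_1^2 - x_1 + 4x_2 - 10, x_1x_2 + 6x_1 - 24x_2 + 56, x_2^2 - 50x_1 + 283/2x_2 - 337}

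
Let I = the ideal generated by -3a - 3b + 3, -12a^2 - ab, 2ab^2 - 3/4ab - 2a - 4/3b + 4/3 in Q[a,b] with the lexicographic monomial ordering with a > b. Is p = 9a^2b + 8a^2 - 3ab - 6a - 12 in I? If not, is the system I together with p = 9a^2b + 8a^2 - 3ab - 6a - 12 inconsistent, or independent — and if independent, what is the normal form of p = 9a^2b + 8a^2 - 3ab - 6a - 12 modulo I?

Adjoining 9a^2b + 8a^2 - 3ab - 6a - 12 makes the ideal the whole ring: the system is inconsistent.

First compute the reduced Gröbner basis of I by Buchberger's algorithm.
f_1 = -3a - 3b + 3, LT = a.
f_2 = -12a^2 - ab, LT = a^2.
f_3 = 2ab^2 - 3/4ab - 2a - 4/3b + 4/3, LT = ab^2.

S(f_1,f_2): lcm = a^2. S = 11/12ab - a.
  leading term ab: subtract (-11/36b)·f_1 from 11/12ab - a → -a - 11/12b^2 + 11/12b
  leading term a: subtract (1/3)·f_1 from -a - 11/12b^2 + 11/12b → -11/12b^2 + 23/12b - 1
  leading term b^2: no divisor's leading term divides it; move -11/12b^2 to the remainder.
  leading term b: no divisor's leading term divides it; move 23/12b to the remainder.
  leading term 1: no divisor's leading term divides it; move -1 to the remainder.
  remainder -11/12b^2 + 23/12b - 1 ≠ 0; add h_4 = -11/12b^2 + 23/12b - 1 to the basis.

S(f_1,f_3): lcm = ab^2. S = 3/8ab + a + b^3 - b^2 + 2/3b - 2/3.
  leading term ab: subtract (-1/8b)·f_1 from 3/8ab + a + b^3 - b^2 + 2/3b - 2/3 → a + b^3 - 11/8b^2 + 25/24b - 2/3
  leading term a: subtract (-1/3)·f_1 from a + b^3 - 11/8b^2 + 25/24b - 2/3 → b^3 - 11/8b^2 + 1/24b + 1/3
  leading term b^3: subtract (-12/11b)·h_4 from b^3 - 11/8b^2 + 1/24b + 1/3 → 63/88b^2 - 277/264b + 1/3
  leading term b^2: subtract (-189/242)·h_4 from 63/88b^2 - 277/264b + 1/3 → 325/726b - 325/726
  leading term b: no divisor's leading term divides it; move 325/726b to the remainder.
  leading term 1: no divisor's leading term divides it; move -325/726 to the remainder.
  remainder 325/726b - 325/726 ≠ 0; add h_5 = 325/726b - 325/726 to the basis.

The other S-polynomials (S(f_2,f_3), S(f_1,h_4), S(f_2,h_4), S(f_3,h_4), S(f_1,h_5), S(f_2,h_5), S(f_3,h_5), S(h_4,h_5)) all reduce to 0 modulo the current basis, so we have a Gröbner basis.
Inter-reduce: drop elements whose leading term is divisible by another's, tail-reduce, and make monic.
Reduced Gröbner basis: {a, b - 1}.
Label its elements g_1 = a, g_2 = b - 1.

Reduce p = 9a^2b + 8a^2 - 3ab - 6a - 12 modulo G:
  leading term a^2b: subtract (9ab)·g_1 from 9a^2b + 8a^2 - 3ab - 6a - 12 → 8a^2 - 3ab - 6a - 12
  leading term a^2: subtract (8a)·g_1 from 8a^2 - 3ab - 6a - 12 → -3ab - 6a - 12
  leading term ab: subtract (-3b)·g_1 from -3ab - 6a - 12 → -6a - 12
  leading term a: subtract (-6)·g_1 from -6a - 12 → -12
  leading term 1: no divisor's leading term divides it; move -12 to the remainder.
  normal form = -12.
The normal form is nonzero, so p ∉ I. Since p minus its normal form lies in I, I + (p) = I + (r) where r = -12; decide whether this ideal is the whole ring.
Here r = -12 is a nonzero constant, hence a unit: 1 ∈ I + (p), the Gröbner basis of I + (p) is {1}, and the enlarged system has no common solution — adjoining p is inconsistent.

Ideal membership is decidable via reduction modulo a Gröbner basis.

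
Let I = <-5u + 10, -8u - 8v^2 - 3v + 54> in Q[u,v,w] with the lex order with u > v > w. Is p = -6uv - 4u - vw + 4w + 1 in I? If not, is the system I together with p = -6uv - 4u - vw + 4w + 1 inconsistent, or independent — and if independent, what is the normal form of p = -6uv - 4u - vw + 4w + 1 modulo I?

-6uv - 4u - vw + 4w + 1 is independent of I; its normal form modulo I is -vw - 12v + 4w - 7.

First compute the reduced Gröbner basis of I by Buchberger's algorithm.
f_1 = -5u + 10, LT = u.
f_2 = -8u - 8v^2 - 3v + 54, LT = u.

S(f_1,f_2): lcm = u. S = -v^2 - 3/8v + 19/4.
  reduce S modulo (f_1, f_2):
  remainder -v^2 - 3/8v + 19/4 ≠ 0; add h_3 = -v^2 - 3/8v + 19/4 to the basis.

The other S-polynomials (S(f_1,h_3), S(f_2,h_3)) all reduce to 0 modulo the current basis, so we have a Gröbner basis.
Inter-reduce: drop elements whose leading term is divisible by another's, tail-reduce, and make monic.
Reduced Gröbner basis: {u - 2, v^2 + 3/8v - 19/4}.
Label its elements g_1 = u - 2, g_2 = v^2 + 3/8v - 19/4.

Reduce p = -6uv - 4u - vw + 4w + 1 modulo G:
  leading term uv: subtract (-6v)·g_1 from -6uv - 4u - vw + 4w + 1 → -4u - vw - 12v + 4w + 1
  leading term u: subtract (-4)·g_1 from -4u - vw - 12v + 4w + 1 → -vw - 12v + 4w - 7
  leading term vw: no divisor's leading term divides it; move -vw to the remainder.
  leading term v: no divisor's leading term divides it; move -12v to the remainder.
  leading term w: no divisor's leading term divides it; move 4w to the remainder.
  leading term 1: no divisor's leading term divides it; move -7 to the remainder.
  normal form = -vw - 12v + 4w - 7.
The normal form is nonzero, so p ∉ I. Since p minus its normal form lies in I, I + (p) = I + (r) where r = -vw - 12v + 4w - 7; decide whether this ideal is the whole ring.
Run Buchberger on G together with r (pairs among the g_i already reduce to 0 since G is a Gröbner basis):
g_1 = u - 2, LT = u.
g_2 = v^2 + 3/8v - 19/4, LT = v^2.
r = -vw - 12v + 4w - 7, LT = vw.

S(g_2,r): lcm = v^2w. S = -12v^2 + 35/8vw - 7v - 19/4w.
  reduce S modulo (g_1, g_2, r):
  remainder -55v + 51/4w - 701/8 ≠ 0; add m_4 = -55v + 51/4w - 701/8 to the basis.

S(r,m_4): lcm = vw. S = 12v + 51/220w^2 - 2461/440w + 7.
  reduce S modulo (g_1, g_2, r, m_4):
  remainder 51/220w^2 - 1237/440w - 1333/110 ≠ 0; add m_5 = 51/220w^2 - 1237/440w - 1333/110 to the basis.

The other S-polynomials (S(g_1,g_2), S(g_1,r), S(g_1,m_4), S(g_2,m_4), S(g_1,m_5), S(g_2,m_5), S(r,m_5), S(m_4,m_5)) all reduce to 0 modulo the current basis, so we have a Gröbner basis.
Inter-reduce: drop elements whose leading term is divisible by another's, tail-reduce, and make monic.
Reduced Gröbner basis: {u - 2, v - 51/220w + 701/440, w^2 - 1237/102w - 2666/51}.
The reduced Gröbner basis of I + (p) is {u - 2, v - 51/220w + 701/440, w^2 - 1237/102w - 2666/51} ≠ {1}, a proper ideal, so the enlarged system stays consistent: p is independent of I, with normal form -vw - 12v + 4w - 7.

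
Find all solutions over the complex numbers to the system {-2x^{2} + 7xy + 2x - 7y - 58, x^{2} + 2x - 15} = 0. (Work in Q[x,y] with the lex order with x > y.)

Compute a lex Gröbner basis by Buchberger's algorithm.
f_1 = -2x^{2} + 7xy + 2x - 7y - 58, LT = x^{2}.
f_2 = x^{2} + 2x - 15, LT = x^{2}.

S(f_1,f_2): lcm = x^{2}. S = -\tfrac{7}{2}xy - 3x + \tfrac{7}{2}y + 44.
  leading term xy: no divisor's leading term divides it; move -\tfrac{7}{2}xy to the remainder.
  leading term x: no divisor's leading term divides it; move -3x to the remainder.
  leading term y: no divisor's leading term divides it; move \tfrac{7}{2}y to the remainder.
  leading term 1: no divisor's leading term divides it; move 44 to the remainder.
  remainder -\tfrac{7}{2}xy - 3x + \tfrac{7}{2}y + 44 ≠ 0; add h_3 = -\tfrac{7}{2}xy - 3x + \tfrac{7}{2}y + 44 to the basis.

S(f_1,h_3): lcm = x^{2}y. S = -\tfrac{6}{7}x^{2} - \tfrac{7}{2}xy^{2} + \tfrac{88}{7}x + \tfrac{7}{2}y^{2} + 29y.
  leading term x^{2}: subtract (\tfrac{3}{7})·f_1 from -\tfrac{6}{7}x^{2} - \tfrac{7}{2}xy^{2} + \tfrac{88}{7}x + \tfrac{7}{2}y^{2} + 29y → -\tfrac{7}{2}xy^{2} - 3xy + \tfrac{82}{7}x + \tfrac{7}{2}y^{2} + 32y + \tfrac{174}{7}
  leading term xy^{2}: subtract (y)·h_3 from -\tfrac{7}{2}xy^{2} - 3xy + \tfrac{82}{7}x + \tfrac{7}{2}y^{2} + 32y + \tfrac{174}{7} → \tfrac{82}{7}x - 12y + \tfrac{174}{7}
  leading term x: no divisor's leading term divides it; move \tfrac{82}{7}x to the remainder.
  leading term y: no divisor's leading term divides it; move -12y to the remainder.
  leading term 1: no divisor's leading term divides it; move \tfrac{174}{7} to the remainder.
  remainder \tfrac{82}{7}x - 12y + \tfrac{174}{7} ≠ 0; add h_4 = \tfrac{82}{7}x - 12y + \tfrac{174}{7} to the basis.

S(h_3,h_4): lcm = xy. S = \tfrac{6}{7}x + \tfrac{42}{41}y^{2} - \tfrac{128}{41}y - \tfrac{88}{7}.
  leading term x: subtract (\tfrac{3}{41})·h_4 from \tfrac{6}{7}x + \tfrac{42}{41}y^{2} - \tfrac{128}{41}y - \tfrac{88}{7} → \tfrac{42}{41}y^{2} - \tfrac{92}{41}y - \tfrac{590}{41}
  leading term y^{2}: no divisor's leading term divides it; move \tfrac{42}{41}y^{2} to the remainder.
  leading term y: no divisor's leading term divides it; move -\tfrac{92}{41}y to the remainder.
  leading term 1: no divisor's leading term divides it; move -\tfrac{590}{41} to the remainder.
  remainder \tfrac{42}{41}y^{2} - \tfrac{92}{41}y - \tfrac{590}{41} ≠ 0; add h_5 = \tfrac{42}{41}y^{2} - \tfrac{92}{41}y - \tfrac{590}{41} to the basis.

The other S-polynomials (S(f_2,h_3), S(f_1,h_4), S(f_2,h_4), S(f_1,h_5), S(f_2,h_5), S(h_3,h_5), S(h_4,h_5)) all reduce to 0 modulo the current basis, so we have a Gröbner basis.
Inter-reduce: drop elements whose leading term is divisible by another's, tail-reduce, and make monic.
Reduced Gröbner basis: {x - \tfrac{42}{41}y + \tfrac{87}{41}, y^{2} - \tfrac{46}{21}y - \tfrac{295}{21}}.

The lex basis is triangular: the last element involves only y. Solving y^{2} - \tfrac{46}{21}y - \tfrac{295}{21} = 0 gives y ∈ {-59/21, 5}; substituting each value into the earlier elements determines the remaining variables.
  y = -59/21: the earlier basis element becomes x + 5 = 0, giving x = -5 — point (-5, -59/21).
  y = 5: the earlier basis element becomes x - 3 = 0, giving x = 3 — point (3, 5).
Each listed point satisfies every original equation (direct substitution).
This is the nonlinear analogue of row-reducing a linear system.

{(-5, -59/21), (3, 5)}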